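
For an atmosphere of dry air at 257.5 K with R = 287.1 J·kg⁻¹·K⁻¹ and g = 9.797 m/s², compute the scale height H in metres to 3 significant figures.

H ≈ 7550 m

The scale height of an isothermal atmosphere is H = RT/g.
H = 287.1 × 257.5 / 9.797 = 73928/9.797 = 7546.0 m.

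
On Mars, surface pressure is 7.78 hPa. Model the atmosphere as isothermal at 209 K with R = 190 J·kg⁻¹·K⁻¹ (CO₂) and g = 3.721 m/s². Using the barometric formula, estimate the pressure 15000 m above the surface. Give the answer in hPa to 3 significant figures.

Scale height: H = RT/g = 190 × 209 / 3.721 = 10672 m.
Barometric formula: P = P₀ exp(−z/H).
z/H = 15000/10672 = 1.4055; exp(−1.4055) = 0.24524.
P = 7.78 × 0.24524 = 1.9080 hPa.

P ≈ 1.91 hPa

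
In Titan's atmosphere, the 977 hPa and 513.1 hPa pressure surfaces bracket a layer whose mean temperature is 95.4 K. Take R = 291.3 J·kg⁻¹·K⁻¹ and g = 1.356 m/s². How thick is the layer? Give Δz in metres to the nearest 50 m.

Δz ≈ 13200 m

Hypsometric equation: Δz = (R T̄/g) ln(P₁/P₂).
R T̄/g = 291.3 × 95.4 / 1.356 = 20494 m.
ln(977/513.1) = ln(1.9041) = 0.64401.
Δz = 20494 × 0.64401 = 13198 m.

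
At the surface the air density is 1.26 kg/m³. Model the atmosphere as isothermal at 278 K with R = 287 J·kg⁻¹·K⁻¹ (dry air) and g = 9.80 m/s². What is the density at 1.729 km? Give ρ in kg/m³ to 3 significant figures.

ρ ≈ 1.02 kg/m³

Scale height: H = RT/g = 287 × 278 / 9.80 = 8141.4 m.
In an isothermal atmosphere, density decays like pressure: ρ = ρ₀ exp(−z/H).
z/H = 1729.0/8141.4 = 0.21237; exp(−0.21237) = 0.80867.
ρ = 1.26 × 0.80867 = 1.0189 kg/m³.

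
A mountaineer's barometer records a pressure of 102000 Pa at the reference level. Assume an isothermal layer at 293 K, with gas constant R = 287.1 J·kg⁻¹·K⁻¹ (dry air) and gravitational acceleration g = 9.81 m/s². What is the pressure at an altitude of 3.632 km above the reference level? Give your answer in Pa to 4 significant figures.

Scale height: H = RT/g = 287.1 × 293 / 9.81 = 8575.0 m.
Barometric formula: P = P₀ exp(−z/H).
z/H = 3632.0/8575.0 = 0.42356; exp(−0.42356) = 0.65471.
P = 102000 × 0.65471 = 66780 Pa.

P ≈ 66780 Pa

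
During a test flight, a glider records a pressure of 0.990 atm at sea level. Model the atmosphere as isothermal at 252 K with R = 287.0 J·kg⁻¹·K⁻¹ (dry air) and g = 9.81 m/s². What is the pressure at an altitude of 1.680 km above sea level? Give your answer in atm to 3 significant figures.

P ≈ 0.788 atm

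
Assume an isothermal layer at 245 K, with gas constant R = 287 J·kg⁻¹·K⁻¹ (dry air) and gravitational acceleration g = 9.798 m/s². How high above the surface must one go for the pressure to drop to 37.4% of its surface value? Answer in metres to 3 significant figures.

z ≈ 7060 m

Scale height: H = RT/g = 287 × 245 / 9.798 = 7176.5 m.
Set P/P₀ = exp(−z/H) = 0.374, so z = −H ln(0.374).
−ln(0.374) = 0.98350; z = 7176.5 × 0.98350 = 7058.1 m.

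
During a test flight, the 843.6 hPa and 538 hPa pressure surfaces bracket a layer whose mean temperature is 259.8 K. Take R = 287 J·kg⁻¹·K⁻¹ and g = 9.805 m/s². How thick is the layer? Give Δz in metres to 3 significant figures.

Hypsometric equation: Δz = (R T̄/g) ln(P₁/P₂).
R T̄/g = 287 × 259.8 / 9.805 = 7604.5 m.
ln(843.6/538) = ln(1.5680) = 0.44980.
Δz = 7604.5 × 0.44980 = 3420.5 m.

Δz ≈ 3420 m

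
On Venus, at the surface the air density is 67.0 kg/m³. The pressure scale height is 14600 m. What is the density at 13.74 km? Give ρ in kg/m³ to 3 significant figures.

ρ ≈ 26.1 kg/m³

In an isothermal atmosphere, density decays like pressure: ρ = ρ₀ exp(−z/H).
z/H = 13740/14600 = 0.94110; exp(−0.94110) = 0.39020.
ρ = 67.0 × 0.39020 = 26.143 kg/m³.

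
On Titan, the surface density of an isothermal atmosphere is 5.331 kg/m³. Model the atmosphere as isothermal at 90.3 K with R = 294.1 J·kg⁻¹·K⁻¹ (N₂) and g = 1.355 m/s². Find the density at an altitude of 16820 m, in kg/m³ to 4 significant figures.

Scale height: H = RT/g = 294.1 × 90.3 / 1.355 = 19599 m.
In an isothermal atmosphere, density decays like pressure: ρ = ρ₀ exp(−z/H).
z/H = 16820/19599 = 0.85821; exp(−0.85821) = 0.42392.
ρ = 5.331 × 0.42392 = 2.2599 kg/m³.

ρ ≈ 2.260 kg/m³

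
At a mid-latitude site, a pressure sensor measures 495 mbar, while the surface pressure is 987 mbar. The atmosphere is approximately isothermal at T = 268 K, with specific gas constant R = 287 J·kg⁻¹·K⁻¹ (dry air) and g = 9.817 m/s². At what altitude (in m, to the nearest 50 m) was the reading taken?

z ≈ 5400 m

Scale height: H = RT/g = 287 × 268 / 9.817 = 7835.0 m.
Invert the barometric formula: z = H ln(P₀/P).
P₀/P = 987/495 = 1.9939; ln(1.9939) = 0.69009.
z = 7835.0 × 0.69009 = 5406.9 m.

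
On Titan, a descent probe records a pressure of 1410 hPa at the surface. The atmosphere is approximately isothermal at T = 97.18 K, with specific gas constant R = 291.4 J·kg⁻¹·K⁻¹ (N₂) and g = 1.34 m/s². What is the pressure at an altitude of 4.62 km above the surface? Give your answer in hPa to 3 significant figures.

Scale height: H = RT/g = 291.4 × 97.18 / 1.34 = 21133 m.
Barometric formula: P = P₀ exp(−z/H).
z/H = 4620.0/21133 = 0.21862; exp(−0.21862) = 0.80363.
P = 1410 × 0.80363 = 1133.1 hPa.

P ≈ 1130 hPa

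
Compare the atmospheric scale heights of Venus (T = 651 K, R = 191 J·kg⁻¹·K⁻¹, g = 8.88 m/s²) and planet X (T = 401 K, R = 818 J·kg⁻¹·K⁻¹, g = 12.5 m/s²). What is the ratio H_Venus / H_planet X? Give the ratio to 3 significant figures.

H_Venus/H_planet X ≈ 0.534

H = RT/g for each body.
H_Venus = 191 × 651 / 8.88 = 14002 m.
H_planet X = 818 × 401 / 12.5 = 26241 m.
H_Venus/H_planet X = 14002/26241 = 0.53359.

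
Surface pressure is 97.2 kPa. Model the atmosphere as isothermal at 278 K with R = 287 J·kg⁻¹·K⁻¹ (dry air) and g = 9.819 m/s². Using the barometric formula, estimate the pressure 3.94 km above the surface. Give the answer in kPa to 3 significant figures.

Scale height: H = RT/g = 287 × 278 / 9.819 = 8125.7 m.
Barometric formula: P = P₀ exp(−z/H).
z/H = 3940.0/8125.7 = 0.48488; exp(−0.48488) = 0.61577.
P = 97.2 × 0.61577 = 59.853 kPa.

P ≈ 59.9 kPa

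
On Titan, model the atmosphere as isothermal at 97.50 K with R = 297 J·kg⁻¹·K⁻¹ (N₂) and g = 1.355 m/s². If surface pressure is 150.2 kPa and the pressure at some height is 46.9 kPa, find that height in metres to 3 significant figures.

Scale height: H = RT/g = 297 × 97.50 / 1.355 = 21371 m.
Invert the barometric formula: z = H ln(P₀/P).
P₀/P = 150.2/46.9 = 3.2026; ln(3.2026) = 1.1640.
z = 21371 × 1.1640 = 24876 m.

z ≈ 24900 m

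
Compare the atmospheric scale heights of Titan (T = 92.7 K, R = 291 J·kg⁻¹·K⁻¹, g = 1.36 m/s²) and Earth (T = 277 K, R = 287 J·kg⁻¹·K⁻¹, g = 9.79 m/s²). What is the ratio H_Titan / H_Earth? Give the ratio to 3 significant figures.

H_Titan/H_Earth ≈ 2.44

H = RT/g for each body.
H_Titan = 291 × 92.7 / 1.36 = 19835 m.
H_Earth = 287 × 277 / 9.79 = 8120.4 m.
H_Titan/H_Earth = 19835/8120.4 = 2.4426.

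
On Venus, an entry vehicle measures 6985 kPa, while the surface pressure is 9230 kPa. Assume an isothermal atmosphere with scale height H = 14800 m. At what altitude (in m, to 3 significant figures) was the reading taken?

z ≈ 4120 m

Invert the barometric formula: z = H ln(P₀/P).
P₀/P = 9230/6985 = 1.3214; ln(1.3214) = 0.27869.
z = 14800 × 0.27869 = 4124.6 m.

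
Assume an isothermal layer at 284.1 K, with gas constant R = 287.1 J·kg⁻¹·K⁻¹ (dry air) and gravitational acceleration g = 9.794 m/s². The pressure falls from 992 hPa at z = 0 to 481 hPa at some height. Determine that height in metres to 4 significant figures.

Scale height: H = RT/g = 287.1 × 284.1 / 9.794 = 8328.1 m.
Invert the barometric formula: z = H ln(P₀/P).
P₀/P = 992/481 = 2.0624; ln(2.0624) = 0.72387.
z = 8328.1 × 0.72387 = 6028.5 m.

z ≈ 6028 m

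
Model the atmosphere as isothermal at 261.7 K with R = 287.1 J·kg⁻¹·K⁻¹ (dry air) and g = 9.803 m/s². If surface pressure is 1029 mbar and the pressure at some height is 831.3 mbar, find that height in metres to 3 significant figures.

z ≈ 1640 m

Scale height: H = RT/g = 287.1 × 261.7 / 9.803 = 7664.4 m.
Invert the barometric formula: z = H ln(P₀/P).
P₀/P = 1029/831.3 = 1.2378; ln(1.2378) = 0.21334.
z = 7664.4 × 0.21334 = 1635.1 m.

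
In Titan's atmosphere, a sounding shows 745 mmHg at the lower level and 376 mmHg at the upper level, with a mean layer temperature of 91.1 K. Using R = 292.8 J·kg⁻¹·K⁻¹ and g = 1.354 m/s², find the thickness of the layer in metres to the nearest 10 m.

Δz ≈ 13470 m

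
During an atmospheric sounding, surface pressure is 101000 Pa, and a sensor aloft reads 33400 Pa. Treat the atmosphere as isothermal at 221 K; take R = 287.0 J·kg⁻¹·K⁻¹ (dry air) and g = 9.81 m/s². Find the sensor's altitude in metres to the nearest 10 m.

z ≈ 7150 m

Scale height: H = RT/g = 287.0 × 221 / 9.81 = 6465.5 m.
Invert the barometric formula: z = H ln(P₀/P).
P₀/P = 101000/33400 = 3.0240; ln(3.0240) = 1.1066.
z = 6465.5 × 1.1066 = 7154.7 m.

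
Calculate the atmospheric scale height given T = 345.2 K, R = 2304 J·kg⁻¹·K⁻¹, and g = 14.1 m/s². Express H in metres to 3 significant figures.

The scale height of an isothermal atmosphere is H = RT/g.
H = 2304 × 345.2 / 14.1 = 795340/14.1 = 56407 m.

H ≈ 56400 m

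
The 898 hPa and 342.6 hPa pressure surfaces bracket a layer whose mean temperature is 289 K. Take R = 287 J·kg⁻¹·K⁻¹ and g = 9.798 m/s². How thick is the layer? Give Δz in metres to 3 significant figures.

Δz ≈ 8160 m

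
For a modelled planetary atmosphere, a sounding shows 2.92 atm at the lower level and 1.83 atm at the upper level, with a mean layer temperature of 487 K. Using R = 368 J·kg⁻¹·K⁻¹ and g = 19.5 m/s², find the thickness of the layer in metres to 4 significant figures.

Hypsometric equation: Δz = (R T̄/g) ln(P₁/P₂).
R T̄/g = 368 × 487 / 19.5 = 9190.6 m.
ln(2.92/1.83) = ln(1.5956) = 0.46725.
Δz = 9190.6 × 0.46725 = 4294.3 m.

Δz ≈ 4294 m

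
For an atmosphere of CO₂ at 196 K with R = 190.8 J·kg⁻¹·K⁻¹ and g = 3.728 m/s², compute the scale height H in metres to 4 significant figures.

The scale height of an isothermal atmosphere is H = RT/g.
H = 190.8 × 196 / 3.728 = 37397/3.728 = 10031 m.

H ≈ 10030 m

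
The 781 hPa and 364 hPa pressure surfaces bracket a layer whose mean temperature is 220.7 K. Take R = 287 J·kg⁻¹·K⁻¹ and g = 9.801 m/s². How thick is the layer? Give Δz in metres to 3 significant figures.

Hypsometric equation: Δz = (R T̄/g) ln(P₁/P₂).
R T̄/g = 287 × 220.7 / 9.801 = 6462.7 m.
ln(781/364) = ln(2.1456) = 0.76342.
Δz = 6462.7 × 0.76342 = 4933.8 m.

Δz ≈ 4930 m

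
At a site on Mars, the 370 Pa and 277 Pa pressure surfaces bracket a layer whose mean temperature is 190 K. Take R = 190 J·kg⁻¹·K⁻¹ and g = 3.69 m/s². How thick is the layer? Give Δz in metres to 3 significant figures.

Hypsometric equation: Δz = (R T̄/g) ln(P₁/P₂).
R T̄/g = 190 × 190 / 3.69 = 9783.2 m.
ln(370/277) = ln(1.3357) = 0.28946.
Δz = 9783.2 × 0.28946 = 2831.8 m.

Δz ≈ 2830 m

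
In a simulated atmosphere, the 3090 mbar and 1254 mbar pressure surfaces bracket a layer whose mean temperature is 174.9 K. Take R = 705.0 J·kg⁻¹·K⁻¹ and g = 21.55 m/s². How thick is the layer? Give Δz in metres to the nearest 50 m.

Hypsometric equation: Δz = (R T̄/g) ln(P₁/P₂).
R T̄/g = 705.0 × 174.9 / 21.55 = 5721.8 m.
ln(3090/1254) = ln(2.4641) = 0.90183.
Δz = 5721.8 × 0.90183 = 5160.1 m.

Δz ≈ 5150 m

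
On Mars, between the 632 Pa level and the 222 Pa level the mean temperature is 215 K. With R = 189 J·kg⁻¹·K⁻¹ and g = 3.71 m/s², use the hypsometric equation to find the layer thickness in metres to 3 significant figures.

Hypsometric equation: Δz = (R T̄/g) ln(P₁/P₂).
R T̄/g = 189 × 215 / 3.71 = 10953 m.
ln(632/222) = ln(2.8468) = 1.0462.
Δz = 10953 × 1.0462 = 11459 m.

Δz ≈ 11500 m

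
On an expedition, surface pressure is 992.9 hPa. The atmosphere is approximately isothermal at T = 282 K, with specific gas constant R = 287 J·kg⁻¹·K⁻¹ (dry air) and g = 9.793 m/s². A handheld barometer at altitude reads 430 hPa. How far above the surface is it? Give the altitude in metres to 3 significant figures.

z ≈ 6920 m

Scale height: H = RT/g = 287 × 282 / 9.793 = 8264.5 m.
Invert the barometric formula: z = H ln(P₀/P).
P₀/P = 992.9/430 = 2.3091; ln(2.3091) = 0.83686.
z = 8264.5 × 0.83686 = 6916.2 m.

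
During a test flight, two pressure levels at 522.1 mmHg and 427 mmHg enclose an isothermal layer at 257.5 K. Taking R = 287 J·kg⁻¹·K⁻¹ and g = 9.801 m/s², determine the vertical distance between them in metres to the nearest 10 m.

Hypsometric equation: Δz = (R T̄/g) ln(P₁/P₂).
R T̄/g = 287 × 257.5 / 9.801 = 7540.3 m.
ln(522.1/427) = ln(1.2227) = 0.20106.
Δz = 7540.3 × 0.20106 = 1516.1 m.

Δz ≈ 1520 m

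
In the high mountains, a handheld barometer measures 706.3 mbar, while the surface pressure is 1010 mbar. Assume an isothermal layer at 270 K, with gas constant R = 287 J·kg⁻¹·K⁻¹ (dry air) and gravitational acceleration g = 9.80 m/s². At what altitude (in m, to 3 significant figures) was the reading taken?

Scale height: H = RT/g = 287 × 270 / 9.80 = 7907.1 m.
Invert the barometric formula: z = H ln(P₀/P).
P₀/P = 1010/706.3 = 1.4300; ln(1.4300) = 0.35767.
z = 7907.1 × 0.35767 = 2828.1 m.

z ≈ 2830 m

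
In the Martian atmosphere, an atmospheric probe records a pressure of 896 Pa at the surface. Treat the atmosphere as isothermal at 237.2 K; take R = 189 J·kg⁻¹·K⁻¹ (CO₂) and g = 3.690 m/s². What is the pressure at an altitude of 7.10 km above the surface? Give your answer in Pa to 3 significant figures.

P ≈ 499 Pa

Scale height: H = RT/g = 189 × 237.2 / 3.690 = 12149 m.
Barometric formula: P = P₀ exp(−z/H).
z/H = 7100.0/12149 = 0.58441; exp(−0.58441) = 0.55743.
P = 896 × 0.55743 = 499.46 Pa.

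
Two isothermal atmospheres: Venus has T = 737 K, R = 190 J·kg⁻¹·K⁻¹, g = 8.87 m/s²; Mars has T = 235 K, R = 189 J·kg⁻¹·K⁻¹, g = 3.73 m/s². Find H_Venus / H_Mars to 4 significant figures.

H = RT/g for each body.
H_Venus = 190 × 737 / 8.87 = 15787 m.
H_Mars = 189 × 235 / 3.73 = 11908 m.
H_Venus/H_Mars = 15787/11908 = 1.3257.

H_Venus/H_Mars ≈ 1.326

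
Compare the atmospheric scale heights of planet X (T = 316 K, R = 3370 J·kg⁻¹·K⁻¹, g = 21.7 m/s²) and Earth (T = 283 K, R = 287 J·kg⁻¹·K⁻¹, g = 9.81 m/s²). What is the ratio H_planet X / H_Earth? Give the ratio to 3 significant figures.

H = RT/g for each body.
H_planet X = 3370 × 316 / 21.7 = 49075 m.
H_Earth = 287 × 283 / 9.81 = 8279.4 m.
H_planet X/H_Earth = 49075/8279.4 = 5.9274.

H_planet X/H_Earth ≈ 5.93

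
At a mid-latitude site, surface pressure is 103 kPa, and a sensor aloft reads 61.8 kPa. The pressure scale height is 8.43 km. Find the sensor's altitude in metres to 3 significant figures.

Invert the barometric formula: z = H ln(P₀/P).
P₀/P = 103/61.8 = 1.6667; ln(1.6667) = 0.51085.
z = 8430.0 × 0.51085 = 4306.5 m.

z ≈ 4310 m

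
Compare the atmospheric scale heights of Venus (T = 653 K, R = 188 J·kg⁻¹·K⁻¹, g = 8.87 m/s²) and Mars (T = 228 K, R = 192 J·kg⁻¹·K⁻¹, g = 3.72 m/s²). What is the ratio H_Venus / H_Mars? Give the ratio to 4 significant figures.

H_Venus/H_Mars ≈ 1.176

H = RT/g for each body.
H_Venus = 188 × 653 / 8.87 = 13840 m.
H_Mars = 192 × 228 / 3.72 = 11768 m.
H_Venus/H_Mars = 13840/11768 = 1.1761.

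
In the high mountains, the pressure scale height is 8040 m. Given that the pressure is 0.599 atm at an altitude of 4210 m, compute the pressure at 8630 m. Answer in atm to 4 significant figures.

Between two levels, P₂ = P₁ exp(−Δz/H) with Δz = z₂ − z₁.
Δz = 8630.0 − 4210.0 = 4420.0 m; Δz/H = 4420.0/8040.0 = 0.54975.
P₂ = 0.599 × exp(−0.54975) = 0.599 × 0.57709 = 0.34568 atm.

P ≈ 0.3457 atm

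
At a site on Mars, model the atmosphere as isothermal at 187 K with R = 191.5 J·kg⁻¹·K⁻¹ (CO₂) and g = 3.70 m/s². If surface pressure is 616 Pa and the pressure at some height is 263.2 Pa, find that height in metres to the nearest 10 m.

z ≈ 8230 m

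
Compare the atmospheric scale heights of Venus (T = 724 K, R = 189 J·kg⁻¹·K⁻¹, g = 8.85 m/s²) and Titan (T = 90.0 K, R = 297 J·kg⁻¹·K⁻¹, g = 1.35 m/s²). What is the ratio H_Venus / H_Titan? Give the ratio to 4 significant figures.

H_Venus/H_Titan ≈ 0.7809

H = RT/g for each body.
H_Venus = 189 × 724 / 8.85 = 15462 m.
H_Titan = 297 × 90.0 / 1.35 = 19800 m.
H_Venus/H_Titan = 15462/19800 = 0.78091.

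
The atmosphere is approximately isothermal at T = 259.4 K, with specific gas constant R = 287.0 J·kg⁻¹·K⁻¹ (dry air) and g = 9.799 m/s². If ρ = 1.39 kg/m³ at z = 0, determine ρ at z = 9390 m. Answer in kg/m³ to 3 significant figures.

ρ ≈ 0.404 kg/m³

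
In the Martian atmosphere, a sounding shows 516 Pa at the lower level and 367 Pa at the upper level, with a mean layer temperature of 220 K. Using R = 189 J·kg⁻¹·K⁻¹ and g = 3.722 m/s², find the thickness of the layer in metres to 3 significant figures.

Hypsometric equation: Δz = (R T̄/g) ln(P₁/P₂).
R T̄/g = 189 × 220 / 3.722 = 11171 m.
ln(516/367) = ln(1.4060) = 0.34075.
Δz = 11171 × 0.34075 = 3806.5 m.

Δz ≈ 3810 m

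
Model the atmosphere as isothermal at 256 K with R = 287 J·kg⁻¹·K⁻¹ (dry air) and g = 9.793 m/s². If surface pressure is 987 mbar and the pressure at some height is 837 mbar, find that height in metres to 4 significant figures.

Scale height: H = RT/g = 287 × 256 / 9.793 = 7502.5 m.
Invert the barometric formula: z = H ln(P₀/P).
P₀/P = 987/837 = 1.1792; ln(1.1792) = 0.16484.
z = 7502.5 × 0.16484 = 1236.7 m.

z ≈ 1237 m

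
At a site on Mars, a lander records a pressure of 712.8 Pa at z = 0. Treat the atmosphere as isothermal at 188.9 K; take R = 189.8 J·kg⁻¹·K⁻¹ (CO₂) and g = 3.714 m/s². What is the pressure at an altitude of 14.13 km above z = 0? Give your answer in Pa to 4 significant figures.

Scale height: H = RT/g = 189.8 × 188.9 / 3.714 = 9653.5 m.
Barometric formula: P = P₀ exp(−z/H).
z/H = 14130/9653.5 = 1.4637; exp(−1.4637) = 0.23138.
P = 712.8 × 0.23138 = 164.93 Pa.

P ≈ 164.9 Pa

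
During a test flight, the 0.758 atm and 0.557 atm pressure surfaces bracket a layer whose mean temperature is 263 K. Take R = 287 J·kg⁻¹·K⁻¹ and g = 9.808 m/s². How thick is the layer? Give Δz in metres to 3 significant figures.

Δz ≈ 2370 m

Hypsometric equation: Δz = (R T̄/g) ln(P₁/P₂).
R T̄/g = 287 × 263 / 9.808 = 7695.9 m.
ln(0.758/0.557) = ln(1.3609) = 0.30815.
Δz = 7695.9 × 0.30815 = 2371.5 m.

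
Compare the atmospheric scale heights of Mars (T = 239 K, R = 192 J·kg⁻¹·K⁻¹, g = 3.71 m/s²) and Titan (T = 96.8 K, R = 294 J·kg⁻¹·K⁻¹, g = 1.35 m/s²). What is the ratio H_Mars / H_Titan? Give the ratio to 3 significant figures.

H = RT/g for each body.
H_Mars = 192 × 239 / 3.71 = 12369 m.
H_Titan = 294 × 96.8 / 1.35 = 21081 m.
H_Mars/H_Titan = 12369/21081 = 0.58674.

H_Mars/H_Titan ≈ 0.587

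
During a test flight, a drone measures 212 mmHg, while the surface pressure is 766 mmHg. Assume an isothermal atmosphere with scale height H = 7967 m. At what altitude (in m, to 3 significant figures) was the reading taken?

z ≈ 10200 m

Invert the barometric formula: z = H ln(P₀/P).
P₀/P = 766/212 = 3.6132; ln(3.6132) = 1.2846.
z = 7967.0 × 1.2846 = 10234 m.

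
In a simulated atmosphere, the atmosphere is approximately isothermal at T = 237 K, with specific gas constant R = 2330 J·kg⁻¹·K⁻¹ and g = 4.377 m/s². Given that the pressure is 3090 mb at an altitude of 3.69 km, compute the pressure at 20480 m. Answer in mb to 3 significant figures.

Scale height: H = RT/g = 2330 × 237 / 4.377 = 126160 m.
Between two levels, P₂ = P₁ exp(−Δz/H) with Δz = z₂ − z₁.
Δz = 20480 − 3690.0 = 16790 m; Δz/H = 16790/126160 = 0.13308.
P₂ = 3090 × exp(−0.13308) = 3090 × 0.87540 = 2705.0 mb.

P ≈ 2700 mb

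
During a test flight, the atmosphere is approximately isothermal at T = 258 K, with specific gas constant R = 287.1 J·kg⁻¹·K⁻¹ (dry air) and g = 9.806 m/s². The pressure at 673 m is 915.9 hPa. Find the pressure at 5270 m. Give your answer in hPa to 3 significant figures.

P ≈ 498 hPa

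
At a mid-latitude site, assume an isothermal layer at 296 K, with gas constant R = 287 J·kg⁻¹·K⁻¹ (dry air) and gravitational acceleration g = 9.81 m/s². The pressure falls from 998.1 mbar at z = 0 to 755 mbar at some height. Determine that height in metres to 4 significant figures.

z ≈ 2417 m

Scale height: H = RT/g = 287 × 296 / 9.81 = 8659.7 m.
Invert the barometric formula: z = H ln(P₀/P).
P₀/P = 998.1/755 = 1.3220; ln(1.3220) = 0.27915.
z = 8659.7 × 0.27915 = 2417.4 m.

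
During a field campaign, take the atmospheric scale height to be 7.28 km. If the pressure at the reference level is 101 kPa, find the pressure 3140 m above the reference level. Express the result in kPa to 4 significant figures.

P ≈ 65.61 kPa

Barometric formula: P = P₀ exp(−z/H).
z/H = 3140.0/7280.0 = 0.43132; exp(−0.43132) = 0.64965.
P = 101 × 0.64965 = 65.615 kPa.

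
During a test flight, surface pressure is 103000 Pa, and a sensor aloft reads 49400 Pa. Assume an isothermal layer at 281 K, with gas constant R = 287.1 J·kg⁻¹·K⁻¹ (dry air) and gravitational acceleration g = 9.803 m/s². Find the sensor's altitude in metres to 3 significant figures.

Scale height: H = RT/g = 287.1 × 281 / 9.803 = 8229.6 m.
Invert the barometric formula: z = H ln(P₀/P).
P₀/P = 103000/49400 = 2.0850; ln(2.0850) = 0.73477.
z = 8229.6 × 0.73477 = 6046.9 m.

z ≈ 6050 m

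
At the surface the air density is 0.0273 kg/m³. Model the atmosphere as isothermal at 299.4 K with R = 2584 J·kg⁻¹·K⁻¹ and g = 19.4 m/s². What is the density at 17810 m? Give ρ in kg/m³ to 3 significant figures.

ρ ≈ 0.0175 kg/m³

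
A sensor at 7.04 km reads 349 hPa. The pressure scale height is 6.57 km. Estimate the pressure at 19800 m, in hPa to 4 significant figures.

P ≈ 50.04 hPa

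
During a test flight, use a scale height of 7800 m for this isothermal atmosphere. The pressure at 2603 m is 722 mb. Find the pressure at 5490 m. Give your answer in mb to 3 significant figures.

Between two levels, P₂ = P₁ exp(−Δz/H) with Δz = z₂ − z₁.
Δz = 5490.0 − 2603.0 = 2887.0 m; Δz/H = 2887.0/7800.0 = 0.37013.
P₂ = 722 × exp(−0.37013) = 722 × 0.69064 = 498.64 mb.

P ≈ 499 mb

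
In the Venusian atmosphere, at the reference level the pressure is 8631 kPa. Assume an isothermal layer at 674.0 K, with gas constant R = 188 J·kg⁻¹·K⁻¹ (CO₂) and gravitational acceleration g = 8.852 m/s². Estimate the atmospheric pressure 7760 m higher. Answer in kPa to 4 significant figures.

P ≈ 5019 kPa

Scale height: H = RT/g = 188 × 674.0 / 8.852 = 14315 m.
Barometric formula: P = P₀ exp(−z/H).
z/H = 7760.0/14315 = 0.54209; exp(−0.54209) = 0.58153.
P = 8631 × 0.58153 = 5019.2 kPa.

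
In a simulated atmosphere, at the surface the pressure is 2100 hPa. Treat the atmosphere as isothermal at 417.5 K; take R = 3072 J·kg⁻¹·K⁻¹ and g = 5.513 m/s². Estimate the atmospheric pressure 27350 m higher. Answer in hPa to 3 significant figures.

Scale height: H = RT/g = 3072 × 417.5 / 5.513 = 232640 m.
Barometric formula: P = P₀ exp(−z/H).
z/H = 27350/232640 = 0.11756; exp(−0.11756) = 0.88909.
P = 2100 × 0.88909 = 1867.1 hPa.

P ≈ 1870 hPa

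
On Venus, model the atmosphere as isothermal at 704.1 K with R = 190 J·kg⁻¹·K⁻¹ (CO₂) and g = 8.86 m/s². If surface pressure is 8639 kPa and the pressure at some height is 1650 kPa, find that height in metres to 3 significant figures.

z ≈ 25000 m

Scale height: H = RT/g = 190 × 704.1 / 8.86 = 15099 m.
Invert the barometric formula: z = H ln(P₀/P).
P₀/P = 8639/1650 = 5.2358; ln(5.2358) = 1.6555.
z = 15099 × 1.6555 = 24996 m.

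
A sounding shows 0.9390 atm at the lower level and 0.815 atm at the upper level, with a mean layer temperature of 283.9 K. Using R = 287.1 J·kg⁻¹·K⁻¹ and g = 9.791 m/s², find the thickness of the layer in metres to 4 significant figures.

Hypsometric equation: Δz = (R T̄/g) ln(P₁/P₂).
R T̄/g = 287.1 × 283.9 / 9.791 = 8324.8 m.
ln(0.9390/0.815) = ln(1.1521) = 0.14159.
Δz = 8324.8 × 0.14159 = 1178.7 m.

Δz ≈ 1179 m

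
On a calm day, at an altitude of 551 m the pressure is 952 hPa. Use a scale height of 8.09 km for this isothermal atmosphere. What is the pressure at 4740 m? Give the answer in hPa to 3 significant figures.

Between two levels, P₂ = P₁ exp(−Δz/H) with Δz = z₂ − z₁.
Δz = 4740.0 − 551.00 = 4189.0 m; Δz/H = 4189.0/8090.0 = 0.51780.
P₂ = 952 × exp(−0.51780) = 952 × 0.59583 = 567.23 hPa.

P ≈ 567 hPa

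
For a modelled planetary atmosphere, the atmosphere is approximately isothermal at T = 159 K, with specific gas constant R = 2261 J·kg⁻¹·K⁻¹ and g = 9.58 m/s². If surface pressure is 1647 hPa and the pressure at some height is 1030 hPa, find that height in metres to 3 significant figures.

z ≈ 17600 m

Scale height: H = RT/g = 2261 × 159 / 9.58 = 37526 m.
Invert the barometric formula: z = H ln(P₀/P).
P₀/P = 1647/1030 = 1.5990; ln(1.5990) = 0.46938.
z = 37526 × 0.46938 = 17614 m.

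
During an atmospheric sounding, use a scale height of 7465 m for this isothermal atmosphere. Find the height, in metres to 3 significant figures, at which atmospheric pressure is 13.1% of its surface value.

Set P/P₀ = exp(−z/H) = 0.131, so z = −H ln(0.131).
−ln(0.131) = 2.0326; z = 7465.0 × 2.0326 = 15173 m.

z ≈ 15200 m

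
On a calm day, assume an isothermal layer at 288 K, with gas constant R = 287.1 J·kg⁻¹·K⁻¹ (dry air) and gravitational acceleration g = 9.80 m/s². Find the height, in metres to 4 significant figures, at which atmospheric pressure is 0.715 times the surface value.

Scale height: H = RT/g = 287.1 × 288 / 9.80 = 8437.2 m.
Set P/P₀ = exp(−z/H) = 0.715, so z = −H ln(0.715).
−ln(0.715) = 0.33547; z = 8437.2 × 0.33547 = 2830.4 m.

z ≈ 2830 m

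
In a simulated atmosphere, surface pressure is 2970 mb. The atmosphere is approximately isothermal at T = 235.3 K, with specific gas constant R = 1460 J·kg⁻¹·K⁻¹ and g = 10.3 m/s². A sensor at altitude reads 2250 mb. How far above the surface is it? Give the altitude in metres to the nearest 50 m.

Scale height: H = RT/g = 1460 × 235.3 / 10.3 = 33353 m.
Invert the barometric formula: z = H ln(P₀/P).
P₀/P = 2970/2250 = 1.3200; ln(1.3200) = 0.27763.
z = 33353 × 0.27763 = 9259.8 m.

z ≈ 9250 m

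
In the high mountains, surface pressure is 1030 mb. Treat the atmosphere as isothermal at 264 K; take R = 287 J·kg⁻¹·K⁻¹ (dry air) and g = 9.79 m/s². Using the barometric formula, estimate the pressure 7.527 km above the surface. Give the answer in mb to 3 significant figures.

Scale height: H = RT/g = 287 × 264 / 9.79 = 7739.3 m.
Barometric formula: P = P₀ exp(−z/H).
z/H = 7527.0/7739.3 = 0.97257; exp(−0.97257) = 0.37811.
P = 1030 × 0.37811 = 389.45 mb.

P ≈ 389 mb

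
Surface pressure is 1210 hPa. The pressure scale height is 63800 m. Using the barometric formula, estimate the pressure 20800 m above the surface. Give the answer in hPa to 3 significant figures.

P ≈ 873 hPa

Barometric formula: P = P₀ exp(−z/H).
z/H = 20800/63800 = 0.32602; exp(−0.32602) = 0.72179.
P = 1210 × 0.72179 = 873.37 hPa.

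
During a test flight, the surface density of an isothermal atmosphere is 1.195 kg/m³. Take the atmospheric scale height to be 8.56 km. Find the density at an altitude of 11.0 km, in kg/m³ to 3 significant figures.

ρ ≈ 0.331 kg/m³

In an isothermal atmosphere, density decays like pressure: ρ = ρ₀ exp(−z/H).
z/H = 11000/8560.0 = 1.2850; exp(−1.2850) = 0.27665.
ρ = 1.195 × 0.27665 = 0.33060 kg/m³.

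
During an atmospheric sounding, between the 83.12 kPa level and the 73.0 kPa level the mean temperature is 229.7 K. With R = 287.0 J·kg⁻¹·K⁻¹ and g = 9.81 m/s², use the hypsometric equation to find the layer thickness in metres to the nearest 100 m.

Hypsometric equation: Δz = (R T̄/g) ln(P₁/P₂).
R T̄/g = 287.0 × 229.7 / 9.81 = 6720.1 m.
ln(83.12/73.0) = ln(1.1386) = 0.12980.
Δz = 6720.1 × 0.12980 = 872.27 m.

Δz ≈ 900 m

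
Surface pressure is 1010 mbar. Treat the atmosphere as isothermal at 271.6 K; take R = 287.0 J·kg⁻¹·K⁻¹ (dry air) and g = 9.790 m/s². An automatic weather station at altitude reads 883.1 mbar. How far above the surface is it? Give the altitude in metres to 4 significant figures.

z ≈ 1069 m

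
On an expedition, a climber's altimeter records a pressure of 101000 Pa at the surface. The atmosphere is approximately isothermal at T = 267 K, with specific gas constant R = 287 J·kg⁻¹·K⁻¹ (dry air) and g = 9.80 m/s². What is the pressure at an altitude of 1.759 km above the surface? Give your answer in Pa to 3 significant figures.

P ≈ 80700 Pa

Scale height: H = RT/g = 287 × 267 / 9.80 = 7819.3 m.
Barometric formula: P = P₀ exp(−z/H).
z/H = 1759.0/7819.3 = 0.22496; exp(−0.22496) = 0.79855.
P = 101000 × 0.79855 = 80654 Pa.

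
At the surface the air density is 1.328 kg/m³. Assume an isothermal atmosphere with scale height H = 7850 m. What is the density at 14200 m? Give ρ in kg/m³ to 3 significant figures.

ρ ≈ 0.218 kg/m³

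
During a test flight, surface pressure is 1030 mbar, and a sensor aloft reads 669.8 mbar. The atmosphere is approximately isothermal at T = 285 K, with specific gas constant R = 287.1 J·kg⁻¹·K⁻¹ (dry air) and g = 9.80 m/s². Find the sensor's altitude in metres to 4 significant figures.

z ≈ 3593 m

Scale height: H = RT/g = 287.1 × 285 / 9.80 = 8349.3 m.
Invert the barometric formula: z = H ln(P₀/P).
P₀/P = 1030/669.8 = 1.5378; ln(1.5378) = 0.43035.
z = 8349.3 × 0.43035 = 3593.1 m.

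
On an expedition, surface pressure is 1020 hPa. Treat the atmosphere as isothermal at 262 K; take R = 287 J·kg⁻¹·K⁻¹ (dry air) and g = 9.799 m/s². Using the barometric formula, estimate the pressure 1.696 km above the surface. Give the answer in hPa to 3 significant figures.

P ≈ 818 hPa

Scale height: H = RT/g = 287 × 262 / 9.799 = 7673.6 m.
Barometric formula: P = P₀ exp(−z/H).
z/H = 1696.0/7673.6 = 0.22102; exp(−0.22102) = 0.80170.
P = 1020 × 0.80170 = 817.73 hPa.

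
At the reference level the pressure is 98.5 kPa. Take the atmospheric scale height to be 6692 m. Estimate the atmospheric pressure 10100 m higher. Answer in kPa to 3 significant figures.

P ≈ 21.8 kPa

Barometric formula: P = P₀ exp(−z/H).
z/H = 10100/6692.0 = 1.5093; exp(−1.5093) = 0.22106.
P = 98.5 × 0.22106 = 21.774 kPa.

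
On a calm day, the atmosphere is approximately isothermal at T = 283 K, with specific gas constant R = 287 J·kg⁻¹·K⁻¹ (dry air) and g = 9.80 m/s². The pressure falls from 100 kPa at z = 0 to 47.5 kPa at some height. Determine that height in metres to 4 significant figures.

z ≈ 6170 m

Scale height: H = RT/g = 287 × 283 / 9.80 = 8287.9 m.
Invert the barometric formula: z = H ln(P₀/P).
P₀/P = 100/47.5 = 2.1053; ln(2.1053) = 0.74446.
z = 8287.9 × 0.74446 = 6170.0 m.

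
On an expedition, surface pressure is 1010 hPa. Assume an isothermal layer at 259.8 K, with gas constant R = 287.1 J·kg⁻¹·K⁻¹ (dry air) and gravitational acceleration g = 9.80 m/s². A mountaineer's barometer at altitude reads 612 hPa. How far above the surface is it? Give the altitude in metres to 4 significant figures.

z ≈ 3813 m

Scale height: H = RT/g = 287.1 × 259.8 / 9.80 = 7611.1 m.
Invert the barometric formula: z = H ln(P₀/P).
P₀/P = 1010/612 = 1.6503; ln(1.6503) = 0.50096.
z = 7611.1 × 0.50096 = 3812.9 m.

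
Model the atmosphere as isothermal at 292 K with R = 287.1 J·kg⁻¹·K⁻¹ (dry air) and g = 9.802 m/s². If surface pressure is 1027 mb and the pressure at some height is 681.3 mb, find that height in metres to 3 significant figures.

Scale height: H = RT/g = 287.1 × 292 / 9.802 = 8552.7 m.
Invert the barometric formula: z = H ln(P₀/P).
P₀/P = 1027/681.3 = 1.5074; ln(1.5074) = 0.41039.
z = 8552.7 × 0.41039 = 3509.9 m.

z ≈ 3510 m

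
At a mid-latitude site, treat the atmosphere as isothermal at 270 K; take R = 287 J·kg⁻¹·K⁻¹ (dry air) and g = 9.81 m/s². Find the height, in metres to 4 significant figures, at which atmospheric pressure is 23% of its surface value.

Scale height: H = RT/g = 287 × 270 / 9.81 = 7899.1 m.
Set P/P₀ = exp(−z/H) = 0.23, so z = −H ln(0.23).
−ln(0.23) = 1.4697; z = 7899.1 × 1.4697 = 11609 m.

z ≈ 11610 m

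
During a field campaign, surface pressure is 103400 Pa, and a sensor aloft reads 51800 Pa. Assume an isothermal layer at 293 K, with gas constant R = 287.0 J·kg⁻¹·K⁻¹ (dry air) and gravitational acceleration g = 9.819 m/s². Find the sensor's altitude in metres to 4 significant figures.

Scale height: H = RT/g = 287.0 × 293 / 9.819 = 8564.1 m.
Invert the barometric formula: z = H ln(P₀/P).
P₀/P = 103400/51800 = 1.9961; ln(1.9961) = 0.69120.
z = 8564.1 × 0.69120 = 5919.5 m.

z ≈ 5920 m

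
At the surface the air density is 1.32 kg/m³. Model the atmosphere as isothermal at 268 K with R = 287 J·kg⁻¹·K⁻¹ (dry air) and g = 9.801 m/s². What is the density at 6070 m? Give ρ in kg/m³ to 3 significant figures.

ρ ≈ 0.609 kg/m³

Scale height: H = RT/g = 287 × 268 / 9.801 = 7847.8 m.
In an isothermal atmosphere, density decays like pressure: ρ = ρ₀ exp(−z/H).
z/H = 6070.0/7847.8 = 0.77347; exp(−0.77347) = 0.46141.
ρ = 1.32 × 0.46141 = 0.60906 kg/m³.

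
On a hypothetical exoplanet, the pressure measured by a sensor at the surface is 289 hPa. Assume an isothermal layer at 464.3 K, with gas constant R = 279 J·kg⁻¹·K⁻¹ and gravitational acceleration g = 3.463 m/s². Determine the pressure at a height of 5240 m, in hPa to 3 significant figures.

P ≈ 251 hPa

Scale height: H = RT/g = 279 × 464.3 / 3.463 = 37407 m.
Barometric formula: P = P₀ exp(−z/H).
z/H = 5240.0/37407 = 0.14008; exp(−0.14008) = 0.86929.
P = 289 × 0.86929 = 251.22 hPa.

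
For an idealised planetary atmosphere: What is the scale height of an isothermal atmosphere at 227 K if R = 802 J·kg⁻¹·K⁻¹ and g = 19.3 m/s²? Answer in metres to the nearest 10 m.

The scale height of an isothermal atmosphere is H = RT/g.
H = 802 × 227 / 19.3 = 182050/19.3 = 9432.6 m.

H ≈ 9430 m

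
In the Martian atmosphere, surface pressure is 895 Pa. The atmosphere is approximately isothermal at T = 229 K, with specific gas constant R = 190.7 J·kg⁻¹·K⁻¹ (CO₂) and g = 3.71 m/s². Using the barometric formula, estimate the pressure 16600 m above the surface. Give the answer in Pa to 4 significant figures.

Scale height: H = RT/g = 190.7 × 229 / 3.71 = 11771 m.
Barometric formula: P = P₀ exp(−z/H).
z/H = 16600/11771 = 1.4102; exp(−1.4102) = 0.24409.
P = 895 × 0.24409 = 218.46 Pa.

P ≈ 218.5 Pa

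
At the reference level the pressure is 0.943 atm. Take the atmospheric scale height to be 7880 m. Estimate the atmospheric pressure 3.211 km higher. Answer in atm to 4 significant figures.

Barometric formula: P = P₀ exp(−z/H).
z/H = 3211.0/7880.0 = 0.40749; exp(−0.40749) = 0.66532.
P = 0.943 × 0.66532 = 0.62740 atm.

P ≈ 0.6274 atm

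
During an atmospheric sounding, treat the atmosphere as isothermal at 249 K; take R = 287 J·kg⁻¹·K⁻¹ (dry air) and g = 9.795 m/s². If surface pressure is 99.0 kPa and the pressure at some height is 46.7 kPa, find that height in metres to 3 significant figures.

Scale height: H = RT/g = 287 × 249 / 9.795 = 7295.9 m.
Invert the barometric formula: z = H ln(P₀/P).
P₀/P = 99.0/46.7 = 2.1199; ln(2.1199) = 0.75137.
z = 7295.9 × 0.75137 = 5481.9 m.

z ≈ 5480 m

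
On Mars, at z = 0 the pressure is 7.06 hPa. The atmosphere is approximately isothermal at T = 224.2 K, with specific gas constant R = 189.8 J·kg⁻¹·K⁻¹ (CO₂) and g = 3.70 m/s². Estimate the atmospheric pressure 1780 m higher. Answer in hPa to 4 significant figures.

P ≈ 6.048 hPa

Scale height: H = RT/g = 189.8 × 224.2 / 3.70 = 11501 m.
Barometric formula: P = P₀ exp(−z/H).
z/H = 1780.0/11501 = 0.15477; exp(−0.15477) = 0.85661.
P = 7.06 × 0.85661 = 6.0477 hPa.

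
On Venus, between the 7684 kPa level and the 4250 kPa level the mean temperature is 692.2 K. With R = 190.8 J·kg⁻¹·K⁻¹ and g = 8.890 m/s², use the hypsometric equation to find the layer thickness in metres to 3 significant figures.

Hypsometric equation: Δz = (R T̄/g) ln(P₁/P₂).
R T̄/g = 190.8 × 692.2 / 8.890 = 14856 m.
ln(7684/4250) = ln(1.8080) = 0.59222.
Δz = 14856 × 0.59222 = 8798.0 m.

Δz ≈ 8800 m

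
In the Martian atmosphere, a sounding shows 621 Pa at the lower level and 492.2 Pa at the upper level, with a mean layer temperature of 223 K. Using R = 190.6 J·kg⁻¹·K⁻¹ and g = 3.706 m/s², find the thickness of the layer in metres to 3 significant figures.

Hypsometric equation: Δz = (R T̄/g) ln(P₁/P₂).
R T̄/g = 190.6 × 223 / 3.706 = 11469 m.
ln(621/492.2) = ln(1.2617) = 0.23246.
Δz = 11469 × 0.23246 = 2666.1 m.

Δz ≈ 2670 m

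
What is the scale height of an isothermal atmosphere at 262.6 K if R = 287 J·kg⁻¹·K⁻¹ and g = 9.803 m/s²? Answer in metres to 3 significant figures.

H ≈ 7690 m

The scale height of an isothermal atmosphere is H = RT/g.
H = 287 × 262.6 / 9.803 = 75366/9.803 = 7688.1 m.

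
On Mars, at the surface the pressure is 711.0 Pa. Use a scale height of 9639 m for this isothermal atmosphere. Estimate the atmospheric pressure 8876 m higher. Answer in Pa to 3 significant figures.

Barometric formula: P = P₀ exp(−z/H).
z/H = 8876.0/9639.0 = 0.92084; exp(−0.92084) = 0.39818.
P = 711.0 × 0.39818 = 283.11 Pa.

P ≈ 283 Pa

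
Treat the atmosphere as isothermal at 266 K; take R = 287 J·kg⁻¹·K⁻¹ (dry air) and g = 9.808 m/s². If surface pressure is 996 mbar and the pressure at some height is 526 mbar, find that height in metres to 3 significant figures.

Scale height: H = RT/g = 287 × 266 / 9.808 = 7783.6 m.
Invert the barometric formula: z = H ln(P₀/P).
P₀/P = 996/526 = 1.8935; ln(1.8935) = 0.63843.
z = 7783.6 × 0.63843 = 4969.3 m.

z ≈ 4970 m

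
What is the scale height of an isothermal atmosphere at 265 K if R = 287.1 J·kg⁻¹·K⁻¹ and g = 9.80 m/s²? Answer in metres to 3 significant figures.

The scale height of an isothermal atmosphere is H = RT/g.
H = 287.1 × 265 / 9.80 = 76082/9.80 = 7763.5 m.

H ≈ 7760 m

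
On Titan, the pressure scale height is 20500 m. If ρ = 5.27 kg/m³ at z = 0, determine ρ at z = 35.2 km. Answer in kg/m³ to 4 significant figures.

In an isothermal atmosphere, density decays like pressure: ρ = ρ₀ exp(−z/H).
z/H = 35200/20500 = 1.7171; exp(−1.7171) = 0.17959.
ρ = 5.27 × 0.17959 = 0.94644 kg/m³.

ρ ≈ 0.9464 kg/m³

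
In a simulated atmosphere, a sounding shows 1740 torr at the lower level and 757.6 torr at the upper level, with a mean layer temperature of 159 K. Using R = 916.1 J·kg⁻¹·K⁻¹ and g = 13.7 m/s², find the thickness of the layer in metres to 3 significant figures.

Hypsometric equation: Δz = (R T̄/g) ln(P₁/P₂).
R T̄/g = 916.1 × 159 / 13.7 = 10632 m.
ln(1740/757.6) = ln(2.2967) = 0.83147.
Δz = 10632 × 0.83147 = 8840.2 m.

Δz ≈ 8840 m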